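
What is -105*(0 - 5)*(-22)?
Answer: -11550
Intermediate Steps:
-105*(0 - 5)*(-22) = -105*(-5)*(-22) = -21*(-25)*(-22) = 525*(-22) = -11550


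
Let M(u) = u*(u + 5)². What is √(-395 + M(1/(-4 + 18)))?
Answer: 9*I*√186466/196 ≈ 19.828*I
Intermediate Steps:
M(u) = u*(5 + u)²
√(-395 + M(1/(-4 + 18))) = √(-395 + (5 + 1/(-4 + 18))²/(-4 + 18)) = √(-395 + (5 + 1/14)²/14) = √(-395 + (71/14)²/14) = √(-395 + (1/14)*(5041/196)) = √(-395 + 5041/2744) = √(-1078839/2744) = 9*I*√186466/196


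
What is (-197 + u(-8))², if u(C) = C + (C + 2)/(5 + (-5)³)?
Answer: 16801801/400 ≈ 42005.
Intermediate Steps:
u(C) = -1/60 + 119*C/120 (u(C) = C + (2 + C)/(5 - 125) = C + (2 + C)/(-120) = C + (2 + C)*(-1/120) = C + (-1/60 - C/120) = -1/60 + 119*C/120)
(-197 + u(-8))² = (-197 + (-1/60 + (119/120)*(-8)))² = (-197 + (-1/60 - 119/15))² = (-197 - 159/20)² = (-4099/20)² = 16801801/400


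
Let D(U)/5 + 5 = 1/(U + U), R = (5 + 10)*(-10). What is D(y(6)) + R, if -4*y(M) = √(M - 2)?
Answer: -180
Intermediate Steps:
R = -150 (R = 15*(-10) = -150)
y(M) = -√(-2 + M)/4 (y(M) = -√(M - 2)/4 = -√(-2 + M)/4)
D(U) = -25 + 5/(2*U) (D(U) = -25 + 5/(U + U) = -25 + 5/((2*U)) = -25 + 5*(1/(2*U)) = -25 + 5/(2*U))
D(y(6)) + R = (-25 + 5/(2*((-√(-2 + 6)/4)))) - 150 = (-25 + 5/(2*((-√4/4)))) - 150 = (-25 + 5/(2*((-¼*2)))) - 150 = (-25 + 5/(2*(-½))) - 150 = (-25 + (5/2)*(-2)) - 150 = (-25 - 5) - 150 = -30 - 150 = -180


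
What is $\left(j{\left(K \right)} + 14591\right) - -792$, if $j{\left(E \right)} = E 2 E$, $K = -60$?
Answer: $22583$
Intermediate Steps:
$j{\left(E \right)} = 2 E^{2}$ ($j{\left(E \right)} = 2 E E = 2 E^{2}$)
$\left(j{\left(K \right)} + 14591\right) - -792 = \left(2 \left(-60\right)^{2} + 14591\right) - -792 = \left(2 \cdot 3600 + 14591\right) + 792 = \left(7200 + 14591\right) + 792 = 21791 + 792 = 22583$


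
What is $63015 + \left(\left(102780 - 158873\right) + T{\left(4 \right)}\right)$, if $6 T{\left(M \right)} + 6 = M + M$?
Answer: $\frac{20767}{3} \approx 6922.3$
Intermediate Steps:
$T{\left(M \right)} = -1 + \frac{M}{3}$ ($T{\left(M \right)} = -1 + \frac{M + M}{6} = -1 + \frac{2 M}{6} = -1 + \frac{M}{3}$)
$63015 + \left(\left(102780 - 158873\right) + T{\left(4 \right)}\right) = 63015 + \left(\left(102780 - 158873\right) + \left(-1 + \frac{1}{3} \cdot 4\right)\right) = 63015 + \left(-56093 + \left(-1 + \frac{4}{3}\right)\right) = 63015 + \left(-56093 + \frac{1}{3}\right) = 63015 - \frac{168278}{3} = \frac{20767}{3}$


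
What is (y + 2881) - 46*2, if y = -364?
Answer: 2425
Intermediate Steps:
(y + 2881) - 46*2 = (-364 + 2881) - 46*2 = 2517 - 92 = 2425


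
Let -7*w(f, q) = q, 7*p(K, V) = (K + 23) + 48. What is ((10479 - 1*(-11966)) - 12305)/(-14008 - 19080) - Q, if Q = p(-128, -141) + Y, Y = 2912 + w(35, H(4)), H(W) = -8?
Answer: -24032695/8272 ≈ -2905.3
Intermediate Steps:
p(K, V) = 71/7 + K/7 (p(K, V) = ((K + 23) + 48)/7 = ((23 + K) + 48)/7 = (71 + K)/7 = 71/7 + K/7)
w(f, q) = -q/7
Y = 20392/7 (Y = 2912 - ⅐*(-8) = 2912 + 8/7 = 20392/7 ≈ 2913.1)
Q = 2905 (Q = (71/7 + (⅐)*(-128)) + 20392/7 = (71/7 - 128/7) + 20392/7 = -57/7 + 20392/7 = 2905)
((10479 - 1*(-11966)) - 12305)/(-14008 - 19080) - Q = ((10479 - 1*(-11966)) - 12305)/(-14008 - 19080) - 1*2905 = ((10479 + 11966) - 12305)/(-33088) - 2905 = (22445 - 12305)*(-1/33088) - 2905 = 10140*(-1/33088) - 2905 = -2535/8272 - 2905 = -24032695/8272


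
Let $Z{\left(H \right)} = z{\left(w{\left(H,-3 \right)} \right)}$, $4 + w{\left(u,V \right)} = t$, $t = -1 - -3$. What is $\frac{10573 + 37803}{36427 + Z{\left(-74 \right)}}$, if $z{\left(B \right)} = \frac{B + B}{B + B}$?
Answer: $\frac{12094}{9107} \approx 1.328$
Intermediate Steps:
$t = 2$ ($t = -1 + 3 = 2$)
$w{\left(u,V \right)} = -2$ ($w{\left(u,V \right)} = -4 + 2 = -2$)
$z{\left(B \right)} = 1$ ($z{\left(B \right)} = \frac{2 B}{2 B} = 2 B \frac{1}{2 B} = 1$)
$Z{\left(H \right)} = 1$
$\frac{10573 + 37803}{36427 + Z{\left(-74 \right)}} = \frac{10573 + 37803}{36427 + 1} = \frac{48376}{36428} = 48376 \cdot \frac{1}{36428} = \frac{12094}{9107}$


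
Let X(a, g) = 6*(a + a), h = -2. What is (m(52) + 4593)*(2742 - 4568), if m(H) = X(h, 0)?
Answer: -8342994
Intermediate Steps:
X(a, g) = 12*a (X(a, g) = 6*(2*a) = 12*a)
m(H) = -24 (m(H) = 12*(-2) = -24)
(m(52) + 4593)*(2742 - 4568) = (-24 + 4593)*(2742 - 4568) = 4569*(-1826) = -8342994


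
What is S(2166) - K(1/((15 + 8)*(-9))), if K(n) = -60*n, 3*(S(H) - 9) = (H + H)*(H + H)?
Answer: 431623753/69 ≈ 6.2554e+6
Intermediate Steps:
S(H) = 9 + 4*H²/3 (S(H) = 9 + ((H + H)*(H + H))/3 = 9 + ((2*H)*(2*H))/3 = 9 + (4*H²)/3 = 9 + 4*H²/3)
S(2166) - K(1/((15 + 8)*(-9))) = (9 + (4/3)*2166²) - (-60)/((15 + 8)*(-9)) = (9 + (4/3)*4691556) - (-60)/(23*(-9)) = (9 + 6255408) - (-60)/(-207) = 6255417 - (-60)*(-1)/207 = 6255417 - 1*20/69 = 6255417 - 20/69 = 431623753/69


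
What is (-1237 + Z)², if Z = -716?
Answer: 3814209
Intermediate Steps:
(-1237 + Z)² = (-1237 - 716)² = (-1953)² = 3814209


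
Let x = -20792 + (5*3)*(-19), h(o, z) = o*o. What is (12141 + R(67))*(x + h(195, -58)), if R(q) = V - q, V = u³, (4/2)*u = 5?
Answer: 409789929/2 ≈ 2.0489e+8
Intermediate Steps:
u = 5/2 (u = (½)*5 = 5/2 ≈ 2.5000)
h(o, z) = o²
V = 125/8 (V = (5/2)³ = 125/8 ≈ 15.625)
x = -21077 (x = -20792 + 15*(-19) = -20792 - 285 = -21077)
R(q) = 125/8 - q
(12141 + R(67))*(x + h(195, -58)) = (12141 + (125/8 - 1*67))*(-21077 + 195²) = (12141 + (125/8 - 67))*(-21077 + 38025) = (12141 - 411/8)*16948 = (96717/8)*16948 = 409789929/2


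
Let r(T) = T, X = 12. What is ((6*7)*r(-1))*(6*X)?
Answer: -3024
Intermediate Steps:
((6*7)*r(-1))*(6*X) = ((6*7)*(-1))*(6*12) = (42*(-1))*72 = -42*72 = -3024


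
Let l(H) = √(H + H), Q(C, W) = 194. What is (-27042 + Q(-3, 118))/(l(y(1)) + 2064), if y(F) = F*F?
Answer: -27707136/2130047 + 13424*√2/2130047 ≈ -12.999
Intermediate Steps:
y(F) = F²
l(H) = √2*√H (l(H) = √(2*H) = √2*√H)
(-27042 + Q(-3, 118))/(l(y(1)) + 2064) = (-27042 + 194)/(√2*√(1²) + 2064) = -26848/(√2*√1 + 2064) = -26848/(√2*1 + 2064) = -26848/(√2 + 2064) = -26848/(2064 + √2)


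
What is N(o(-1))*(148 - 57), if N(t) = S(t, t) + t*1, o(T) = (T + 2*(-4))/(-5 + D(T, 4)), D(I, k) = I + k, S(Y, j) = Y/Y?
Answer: 1001/2 ≈ 500.50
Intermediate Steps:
S(Y, j) = 1
o(T) = (-8 + T)/(-1 + T) (o(T) = (T + 2*(-4))/(-5 + (T + 4)) = (T - 8)/(-5 + (4 + T)) = (-8 + T)/(-1 + T))
N(t) = 1 + t (N(t) = 1 + t*1 = 1 + t)
N(o(-1))*(148 - 57) = (1 + (-8 - 1)/(-1 - 1))*(148 - 57) = (1 - 9/(-2))*91 = (1 - ½*(-9))*91 = (1 + 9/2)*91 = (11/2)*91 = 1001/2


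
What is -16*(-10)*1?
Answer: 160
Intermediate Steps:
-16*(-10)*1 = 160*1 = 160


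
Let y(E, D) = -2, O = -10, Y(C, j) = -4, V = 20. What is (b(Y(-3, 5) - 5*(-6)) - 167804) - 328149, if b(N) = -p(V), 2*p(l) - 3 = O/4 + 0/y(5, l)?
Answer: -1983813/4 ≈ -4.9595e+5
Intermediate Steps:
p(l) = 1/4 (p(l) = 3/2 + (-10/4 + 0/(-2))/2 = 3/2 + (-10*1/4 + 0*(-1/2))/2 = 3/2 + (-5/2 + 0)/2 = 3/2 + (1/2)*(-5/2) = 3/2 - 5/4 = 1/4)
b(N) = -1/4 (b(N) = -1*1/4 = -1/4)
(b(Y(-3, 5) - 5*(-6)) - 167804) - 328149 = (-1/4 - 167804) - 328149 = -671217/4 - 328149 = -1983813/4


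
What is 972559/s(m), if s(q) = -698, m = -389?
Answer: -972559/698 ≈ -1393.4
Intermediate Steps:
972559/s(m) = 972559/(-698) = 972559*(-1/698) = -972559/698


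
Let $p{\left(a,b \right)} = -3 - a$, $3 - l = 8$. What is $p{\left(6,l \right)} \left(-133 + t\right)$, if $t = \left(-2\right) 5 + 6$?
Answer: $1233$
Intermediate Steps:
$l = -5$ ($l = 3 - 8 = -5$)
$t = -4$ ($t = -10 + 6 = -4$)
$p{\left(6,l \right)} \left(-133 + t\right) = \left(-3 - 6\right) \left(-133 - 4\right) = \left(-3 - 6\right) \left(-137\right) = \left(-9\right) \left(-137\right) = 1233$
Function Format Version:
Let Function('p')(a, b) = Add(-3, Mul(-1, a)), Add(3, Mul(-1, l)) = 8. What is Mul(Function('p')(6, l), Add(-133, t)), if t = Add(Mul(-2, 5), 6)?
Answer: 1233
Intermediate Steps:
l = -5 (l = Add(3, Mul(-1, 8)) = Add(3, -8) = -5)
t = -4 (t = Add(-10, 6) = -4)
Mul(Function('p')(6, l), Add(-133, t)) = Mul(Add(-3, Mul(-1, 6)), Add(-133, -4)) = Mul(Add(-3, -6), -137) = Mul(-9, -137) = 1233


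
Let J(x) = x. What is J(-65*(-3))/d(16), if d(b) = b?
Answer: 195/16 ≈ 12.188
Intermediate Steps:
J(-65*(-3))/d(16) = -65*(-3)/16 = 195*(1/16) = 195/16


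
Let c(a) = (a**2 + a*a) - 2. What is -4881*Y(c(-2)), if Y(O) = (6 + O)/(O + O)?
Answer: -4881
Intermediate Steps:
c(a) = -2 + 2*a**2 (c(a) = (a**2 + a**2) - 2 = 2*a**2 - 2 = -2 + 2*a**2)
Y(O) = (6 + O)/(2*O) (Y(O) = (6 + O)/((2*O)) = (6 + O)*(1/(2*O)) = (6 + O)/(2*O))
-4881*Y(c(-2)) = -4881*(6 + (-2 + 2*(-2)**2))/(2*(-2 + 2*(-2)**2)) = -4881*(6 + (-2 + 2*4))/(2*(-2 + 2*4)) = -4881*(6 + (-2 + 8))/(2*(-2 + 8)) = -4881*(6 + 6)/(2*6) = -4881*12/(2*6) = -4881*1 = -4881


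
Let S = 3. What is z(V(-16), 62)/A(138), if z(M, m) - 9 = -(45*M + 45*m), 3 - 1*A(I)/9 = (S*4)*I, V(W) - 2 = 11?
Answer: 374/1653 ≈ 0.22626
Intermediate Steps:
V(W) = 13 (V(W) = 2 + 11 = 13)
A(I) = 27 - 108*I (A(I) = 27 - 9*3*4*I = 27 - 108*I)
z(M, m) = 9 - 45*M - 45*m (z(M, m) = 9 - (45*M + 45*m) = 9 - 45*(M + m) = 9 + (-45*M - 45*m) = 9 - 45*M - 45*m)
z(V(-16), 62)/A(138) = (9 - 45*13 - 45*62)/(27 - 108*138) = (9 - 585 - 2790)/(27 - 14904) = -3366/(-14877) = -3366*(-1/14877) = 374/1653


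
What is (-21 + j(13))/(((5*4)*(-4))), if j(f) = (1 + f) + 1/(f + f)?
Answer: 181/2080 ≈ 0.087019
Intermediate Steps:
j(f) = 1 + f + 1/(2*f) (j(f) = (1 + f) + 1/(2*f) = 1 + f + 1/(2*f))
(-21 + j(13))/(((5*4)*(-4))) = (-21 + (1 + 13 + (½)/13))/(((5*4)*(-4))) = (-21 + (1 + 13 + (½)*(1/13)))/((20*(-4))) = (-21 + (1 + 13 + 1/26))/(-80) = (-21 + 365/26)*(-1/80) = -181/26*(-1/80) = 181/2080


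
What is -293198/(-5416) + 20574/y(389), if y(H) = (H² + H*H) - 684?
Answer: 22161227617/408851132 ≈ 54.204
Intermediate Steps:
y(H) = -684 + 2*H² (y(H) = (H² + H²) - 684 = 2*H² - 684 = -684 + 2*H²)
-293198/(-5416) + 20574/y(389) = -293198/(-5416) + 20574/(-684 + 2*389²) = -293198*(-1/5416) + 20574/(-684 + 2*151321) = 146599/2708 + 20574/(-684 + 302642) = 146599/2708 + 20574/301958 = 146599/2708 + 20574*(1/301958) = 146599/2708 + 10287/150979 = 22161227617/408851132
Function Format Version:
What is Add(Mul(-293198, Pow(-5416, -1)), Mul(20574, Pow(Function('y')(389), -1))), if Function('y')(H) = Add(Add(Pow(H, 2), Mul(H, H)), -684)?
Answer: Rational(22161227617, 408851132) ≈ 54.204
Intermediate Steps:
Function('y')(H) = Add(-684, Mul(2, Pow(H, 2))) (Function('y')(H) = Add(Add(Pow(H, 2), Pow(H, 2)), -684) = Add(Mul(2, Pow(H, 2)), -684) = Add(-684, Mul(2, Pow(H, 2))))
Add(Mul(-293198, Pow(-5416, -1)), Mul(20574, Pow(Function('y')(389), -1))) = Add(Mul(-293198, Pow(-5416, -1)), Mul(20574, Pow(Add(-684, Mul(2, Pow(389, 2))), -1))) = Add(Mul(-293198, Rational(-1, 5416)), Mul(20574, Pow(Add(-684, Mul(2, 151321)), -1))) = Add(Rational(146599, 2708), Mul(20574, Pow(Add(-684, 302642), -1))) = Add(Rational(146599, 2708), Mul(20574, Pow(301958, -1))) = Add(Rational(146599, 2708), Mul(20574, Rational(1, 301958))) = Add(Rational(146599, 2708), Rational(10287, 150979)) = Rational(22161227617, 408851132)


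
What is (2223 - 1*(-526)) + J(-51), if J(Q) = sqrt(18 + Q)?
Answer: 2749 + I*sqrt(33) ≈ 2749.0 + 5.7446*I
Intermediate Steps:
(2223 - 1*(-526)) + J(-51) = (2223 - 1*(-526)) + sqrt(18 - 51) = (2223 + 526) + sqrt(-33) = 2749 + I*sqrt(33)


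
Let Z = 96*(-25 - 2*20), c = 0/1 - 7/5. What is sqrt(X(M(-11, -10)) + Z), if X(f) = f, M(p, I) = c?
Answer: I*sqrt(156035)/5 ≈ 79.003*I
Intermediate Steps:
c = -7/5 (c = 0*1 - 7*1/5 = 0 - 7/5 = -7/5 ≈ -1.4000)
M(p, I) = -7/5
Z = -6240 (Z = 96*(-25 - 40) = 96*(-65) = -6240)
sqrt(X(M(-11, -10)) + Z) = sqrt(-7/5 - 6240) = sqrt(-31207/5) = I*sqrt(156035)/5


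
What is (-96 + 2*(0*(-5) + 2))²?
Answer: 8464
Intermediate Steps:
(-96 + 2*(0*(-5) + 2))² = (-96 + 2*(0 + 2))² = (-96 + 2*2)² = (-96 + 4)² = (-92)² = 8464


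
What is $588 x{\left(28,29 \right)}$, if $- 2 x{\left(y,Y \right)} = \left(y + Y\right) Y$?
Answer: $-485982$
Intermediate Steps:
$x{\left(y,Y \right)} = - \frac{Y \left(Y + y\right)}{2}$ ($x{\left(y,Y \right)} = - \frac{\left(y + Y\right) Y}{2} = - \frac{\left(Y + y\right) Y}{2} = - \frac{Y \left(Y + y\right)}{2}$)
$588 x{\left(28,29 \right)} = 588 \left(\left(- \frac{1}{2}\right) 29 \left(29 + 28\right)\right) = 588 \left(\left(- \frac{1}{2}\right) 29 \cdot 57\right) = 588 \left(- \frac{1653}{2}\right) = -485982$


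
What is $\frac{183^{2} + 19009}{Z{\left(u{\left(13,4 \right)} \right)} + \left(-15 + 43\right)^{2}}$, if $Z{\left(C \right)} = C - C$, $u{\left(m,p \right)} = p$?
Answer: $\frac{26249}{392} \approx 66.962$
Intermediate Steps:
$Z{\left(C \right)} = 0$
$\frac{183^{2} + 19009}{Z{\left(u{\left(13,4 \right)} \right)} + \left(-15 + 43\right)^{2}} = \frac{183^{2} + 19009}{0 + \left(-15 + 43\right)^{2}} = \frac{33489 + 19009}{0 + 28^{2}} = \frac{52498}{0 + 784} = \frac{52498}{784} = 52498 \cdot \frac{1}{784} = \frac{26249}{392}$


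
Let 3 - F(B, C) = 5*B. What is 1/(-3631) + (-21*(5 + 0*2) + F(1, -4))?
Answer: -388518/3631 ≈ -107.00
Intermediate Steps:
F(B, C) = 3 - 5*B
1/(-3631) + (-21*(5 + 0*2) + F(1, -4)) = 1/(-3631) + (-21*(5 + 0*2) + (3 - 5*1)) = -1/3631 + (-21*(5 + 0) + (3 - 5)) = -1/3631 + (-21*5 - 2) = -1/3631 + (-105 - 2) = -1/3631 - 107 = -388518/3631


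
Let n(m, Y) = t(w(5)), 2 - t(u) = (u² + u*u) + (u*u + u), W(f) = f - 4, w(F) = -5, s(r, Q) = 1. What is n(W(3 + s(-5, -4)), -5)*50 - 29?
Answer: -3429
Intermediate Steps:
W(f) = -4 + f
t(u) = 2 - u - 3*u² (t(u) = 2 - ((u² + u*u) + (u*u + u)) = 2 - ((u² + u²) + (u² + u)) = 2 - (2*u² + (u + u²)) = 2 - (u + 3*u²) = 2 + (-u - 3*u²) = 2 - u - 3*u²)
n(m, Y) = -68 (n(m, Y) = 2 - 1*(-5) - 3*(-5)² = 2 + 5 - 3*25 = 2 + 5 - 75 = -68)
n(W(3 + s(-5, -4)), -5)*50 - 29 = -68*50 - 29 = -3400 - 29 = -3429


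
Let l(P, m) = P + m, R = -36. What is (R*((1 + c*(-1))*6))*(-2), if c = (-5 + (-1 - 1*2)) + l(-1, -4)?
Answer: 6048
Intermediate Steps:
c = -13 (c = (-5 + (-1 - 1*2)) + (-1 - 4) = (-5 + (-1 - 2)) - 5 = (-5 - 3) - 5 = -8 - 5 = -13)
(R*((1 + c*(-1))*6))*(-2) = -36*(1 - 13*(-1))*6*(-2) = -36*(1 + 13)*6*(-2) = -504*6*(-2) = -36*84*(-2) = -3024*(-2) = 6048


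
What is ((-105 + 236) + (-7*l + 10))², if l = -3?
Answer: 26244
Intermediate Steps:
((-105 + 236) + (-7*l + 10))² = ((-105 + 236) + (-7*(-3) + 10))² = (131 + (21 + 10))² = (131 + 31)² = 162² = 26244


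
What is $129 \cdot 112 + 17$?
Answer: $14465$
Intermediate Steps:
$129 \cdot 112 + 17 = 14448 + 17 = 14465$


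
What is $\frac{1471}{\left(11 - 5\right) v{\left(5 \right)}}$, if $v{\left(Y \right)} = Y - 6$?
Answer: $- \frac{1471}{6} \approx -245.17$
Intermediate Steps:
$v{\left(Y \right)} = -6 + Y$
$\frac{1471}{\left(11 - 5\right) v{\left(5 \right)}} = \frac{1471}{\left(11 - 5\right) \left(-6 + 5\right)} = \frac{1471}{6 \left(-1\right)} = \frac{1471}{-6} = 1471 \left(- \frac{1}{6}\right) = - \frac{1471}{6}$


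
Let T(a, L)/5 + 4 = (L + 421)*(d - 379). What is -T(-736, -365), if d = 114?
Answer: 74220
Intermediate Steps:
T(a, L) = -557845 - 1325*L (T(a, L) = -20 + 5*((L + 421)*(114 - 379)) = -20 + 5*((421 + L)*(-265)) = -20 + 5*(-111565 - 265*L) = -20 + (-557825 - 1325*L) = -557845 - 1325*L)
-T(-736, -365) = -(-557845 - 1325*(-365)) = -(-557845 + 483625) = -1*(-74220) = 74220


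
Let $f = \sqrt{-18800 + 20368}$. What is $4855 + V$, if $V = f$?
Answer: $4855 + 28 \sqrt{2} \approx 4894.6$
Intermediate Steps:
$f = 28 \sqrt{2}$ ($f = \sqrt{1568} = 28 \sqrt{2} \approx 39.598$)
$V = 28 \sqrt{2} \approx 39.598$
$4855 + V = 4855 + 28 \sqrt{2}$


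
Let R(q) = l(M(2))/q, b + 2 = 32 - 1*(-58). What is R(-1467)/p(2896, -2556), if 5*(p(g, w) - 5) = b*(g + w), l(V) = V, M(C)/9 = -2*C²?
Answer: 8/976207 ≈ 8.1950e-6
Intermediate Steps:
M(C) = -18*C² (M(C) = 9*(-2*C²) = -18*C²)
b = 88 (b = -2 + (32 - 1*(-58)) = -2 + (32 + 58) = -2 + 90 = 88)
R(q) = -72/q (R(q) = (-18*2²)/q = (-18*4)/q = -72/q)
p(g, w) = 5 + 88*g/5 + 88*w/5 (p(g, w) = 5 + (88*(g + w))/5 = 5 + (88*g + 88*w)/5 = 5 + (88*g/5 + 88*w/5) = 5 + 88*g/5 + 88*w/5)
R(-1467)/p(2896, -2556) = (-72/(-1467))/(5 + (88/5)*2896 + (88/5)*(-2556)) = (-72*(-1/1467))/(5 + 254848/5 - 224928/5) = (8/163)/5989 = (8/163)*(1/5989) = 8/976207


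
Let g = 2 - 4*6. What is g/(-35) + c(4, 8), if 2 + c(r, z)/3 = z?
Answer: 652/35 ≈ 18.629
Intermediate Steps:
g = -22 (g = 2 - 24 = -22)
c(r, z) = -6 + 3*z
g/(-35) + c(4, 8) = -22/(-35) + (-6 + 3*8) = -22*(-1/35) + (-6 + 24) = 22/35 + 18 = 652/35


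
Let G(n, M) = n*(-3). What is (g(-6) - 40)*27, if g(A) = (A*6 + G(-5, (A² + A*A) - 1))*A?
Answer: 2322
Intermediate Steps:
G(n, M) = -3*n
g(A) = A*(15 + 6*A) (g(A) = (A*6 - 3*(-5))*A = (6*A + 15)*A = (15 + 6*A)*A = A*(15 + 6*A))
(g(-6) - 40)*27 = (3*(-6)*(5 + 2*(-6)) - 40)*27 = (3*(-6)*(5 - 12) - 40)*27 = (3*(-6)*(-7) - 40)*27 = (126 - 40)*27 = 86*27 = 2322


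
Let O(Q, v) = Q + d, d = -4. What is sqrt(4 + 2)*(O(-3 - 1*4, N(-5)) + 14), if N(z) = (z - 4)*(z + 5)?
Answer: 3*sqrt(6) ≈ 7.3485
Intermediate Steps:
N(z) = (-4 + z)*(5 + z)
O(Q, v) = -4 + Q (O(Q, v) = Q - 4 = -4 + Q)
sqrt(4 + 2)*(O(-3 - 1*4, N(-5)) + 14) = sqrt(4 + 2)*((-4 + (-3 - 1*4)) + 14) = sqrt(6)*((-4 + (-3 - 4)) + 14) = sqrt(6)*((-4 - 7) + 14) = sqrt(6)*(-11 + 14) = sqrt(6)*3 = 3*sqrt(6)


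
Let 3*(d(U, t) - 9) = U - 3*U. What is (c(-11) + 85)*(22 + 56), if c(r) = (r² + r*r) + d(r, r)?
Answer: 26780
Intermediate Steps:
d(U, t) = 9 - 2*U/3 (d(U, t) = 9 + (U - 3*U)/3 = 9 + (-2*U)/3 = 9 - 2*U/3)
c(r) = 9 + 2*r² - 2*r/3 (c(r) = (r² + r*r) + (9 - 2*r/3) = (r² + r²) + (9 - 2*r/3) = 2*r² + (9 - 2*r/3) = 9 + 2*r² - 2*r/3)
(c(-11) + 85)*(22 + 56) = ((9 + 2*(-11)² - ⅔*(-11)) + 85)*(22 + 56) = ((9 + 2*121 + 22/3) + 85)*78 = ((9 + 242 + 22/3) + 85)*78 = (775/3 + 85)*78 = (1030/3)*78 = 26780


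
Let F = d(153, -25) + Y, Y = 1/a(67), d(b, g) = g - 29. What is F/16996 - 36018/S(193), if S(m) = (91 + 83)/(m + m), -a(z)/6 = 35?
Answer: -285183033661/3569160 ≈ -79902.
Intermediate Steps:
a(z) = -210 (a(z) = -6*35 = -210)
d(b, g) = -29 + g
S(m) = 87/m (S(m) = 174/((2*m)) = 174*(1/(2*m)) = 87/m)
Y = -1/210 (Y = 1/(-210) = -1/210 ≈ -0.0047619)
F = -11341/210 (F = (-29 - 25) - 1/210 = -54 - 1/210 = -11341/210 ≈ -54.005)
F/16996 - 36018/S(193) = -11341/210/16996 - 36018/(87/193) = -11341/210*1/16996 - 36018/(87*(1/193)) = -11341/3569160 - 36018/87/193 = -11341/3569160 - 36018*193/87 = -11341/3569160 - 79902 = -285183033661/3569160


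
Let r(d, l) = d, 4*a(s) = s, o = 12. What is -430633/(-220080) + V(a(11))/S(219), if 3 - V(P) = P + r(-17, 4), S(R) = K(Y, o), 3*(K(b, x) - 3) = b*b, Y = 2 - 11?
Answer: 79597/31440 ≈ 2.5317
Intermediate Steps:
a(s) = s/4
Y = -9
K(b, x) = 3 + b**2/3 (K(b, x) = 3 + (b*b)/3 = 3 + b**2/3)
S(R) = 30 (S(R) = 3 + (1/3)*(-9)**2 = 3 + (1/3)*81 = 3 + 27 = 30)
V(P) = 20 - P (V(P) = 3 - (P - 17) = 3 - (-17 + P) = 3 + (17 - P) = 20 - P)
-430633/(-220080) + V(a(11))/S(219) = -430633/(-220080) + (20 - 11/4)/30 = -430633*(-1/220080) + (20 - 1*11/4)*(1/30) = 61519/31440 + (20 - 11/4)*(1/30) = 61519/31440 + (69/4)*(1/30) = 61519/31440 + 23/40 = 79597/31440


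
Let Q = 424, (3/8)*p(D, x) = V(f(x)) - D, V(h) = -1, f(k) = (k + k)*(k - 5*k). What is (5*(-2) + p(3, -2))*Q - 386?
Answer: -27446/3 ≈ -9148.7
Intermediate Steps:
f(k) = -8*k² (f(k) = (2*k)*(-4*k) = -8*k²)
p(D, x) = -8/3 - 8*D/3 (p(D, x) = 8*(-1 - D)/3 = -8/3 - 8*D/3)
(5*(-2) + p(3, -2))*Q - 386 = (5*(-2) + (-8/3 - 8/3*3))*424 - 386 = (-10 + (-8/3 - 8))*424 - 386 = (-10 - 32/3)*424 - 386 = -62/3*424 - 386 = -26288/3 - 386 = -27446/3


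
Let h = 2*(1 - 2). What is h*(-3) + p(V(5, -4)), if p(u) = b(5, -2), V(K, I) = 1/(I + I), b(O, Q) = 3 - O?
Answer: 4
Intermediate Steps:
V(K, I) = 1/(2*I)
h = -2 (h = 2*(-1) = -2)
p(u) = -2 (p(u) = 3 - 1*5 = 3 - 5 = -2)
h*(-3) + p(V(5, -4)) = -2*(-3) - 2 = 6 - 2 = 4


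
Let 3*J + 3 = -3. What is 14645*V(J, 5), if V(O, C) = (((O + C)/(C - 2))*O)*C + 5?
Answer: -73225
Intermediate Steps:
J = -2 (J = -1 + (⅓)*(-3) = -1 - 1 = -2)
V(O, C) = 5 + C*O*(C + O)/(-2 + C) (V(O, C) = (((C + O)/(-2 + C))*O)*C + 5 = (O*(C + O)/(-2 + C))*C + 5 = C*O*(C + O)/(-2 + C) + 5 = 5 + C*O*(C + O)/(-2 + C))
14645*V(J, 5) = 14645*((-10 + 5*5 + 5*(-2)² - 2*5²)/(-2 + 5)) = 14645*((-10 + 25 + 5*4 - 2*25)/3) = 14645*((-10 + 25 + 20 - 50)/3) = 14645*((⅓)*(-15)) = 14645*(-5) = -73225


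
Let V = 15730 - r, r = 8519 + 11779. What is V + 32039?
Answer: 27471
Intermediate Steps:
r = 20298
V = -4568 (V = 15730 - 1*20298 = 15730 - 20298 = -4568)
V + 32039 = -4568 + 32039 = 27471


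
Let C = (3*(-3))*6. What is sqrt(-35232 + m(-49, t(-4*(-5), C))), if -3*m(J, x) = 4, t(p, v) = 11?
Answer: 10*I*sqrt(3171)/3 ≈ 187.71*I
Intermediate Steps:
C = -54 (C = -9*6 = -54)
m(J, x) = -4/3 (m(J, x) = -1/3*4 = -4/3)
sqrt(-35232 + m(-49, t(-4*(-5), C))) = sqrt(-35232 - 4/3) = sqrt(-105700/3) = 10*I*sqrt(3171)/3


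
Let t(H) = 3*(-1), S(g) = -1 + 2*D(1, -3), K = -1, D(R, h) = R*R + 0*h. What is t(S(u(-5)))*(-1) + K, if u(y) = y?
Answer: 2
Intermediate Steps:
D(R, h) = R**2 (D(R, h) = R**2 + 0 = R**2)
S(g) = 1 (S(g) = -1 + 2*1**2 = -1 + 2*1 = -1 + 2 = 1)
t(H) = -3
t(S(u(-5)))*(-1) + K = -3*(-1) - 1 = 3 - 1 = 2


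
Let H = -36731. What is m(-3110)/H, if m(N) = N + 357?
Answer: 2753/36731 ≈ 0.074950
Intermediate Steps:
m(N) = 357 + N
m(-3110)/H = (357 - 3110)/(-36731) = -2753*(-1/36731) = 2753/36731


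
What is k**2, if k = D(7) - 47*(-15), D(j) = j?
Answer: 506944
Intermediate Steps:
k = 712 (k = 7 - 47*(-15) = 7 - 1*(-705) = 7 + 705 = 712)
k**2 = 712**2 = 506944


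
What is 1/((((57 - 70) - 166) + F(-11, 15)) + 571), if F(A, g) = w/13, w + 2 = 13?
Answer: 13/5107 ≈ 0.0025455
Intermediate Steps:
w = 11 (w = -2 + 13 = 11)
F(A, g) = 11/13
1/((((57 - 70) - 166) + F(-11, 15)) + 571) = 1/((((57 - 70) - 166) + 11/13) + 571) = 1/(((-13 - 166) + 11/13) + 571) = 1/((-179 + 11/13) + 571) = 1/(-2316/13 + 571) = 1/(5107/13) = 13/5107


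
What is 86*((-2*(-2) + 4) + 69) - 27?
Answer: 6595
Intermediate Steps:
86*((-2*(-2) + 4) + 69) - 27 = 86*((4 + 4) + 69) - 27 = 86*(8 + 69) - 27 = 86*77 - 27 = 6622 - 27 = 6595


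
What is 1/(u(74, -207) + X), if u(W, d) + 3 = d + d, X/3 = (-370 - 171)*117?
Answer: -1/190308 ≈ -5.2546e-6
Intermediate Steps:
X = -189891 (X = 3*((-370 - 171)*117) = 3*(-541*117) = 3*(-63297) = -189891)
u(W, d) = -3 + 2*d (u(W, d) = -3 + (d + d) = -3 + 2*d)
1/(u(74, -207) + X) = 1/((-3 + 2*(-207)) - 189891) = 1/((-3 - 414) - 189891) = 1/(-417 - 189891) = 1/(-190308) = -1/190308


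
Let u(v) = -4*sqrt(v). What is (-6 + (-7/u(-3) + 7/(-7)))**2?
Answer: 2303/48 + 49*I*sqrt(3)/6 ≈ 47.979 + 14.145*I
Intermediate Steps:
(-6 + (-7/u(-3) + 7/(-7)))**2 = (-6 + (-7*I*sqrt(3)/12 + 7/(-7)))**2 = (-6 + (-7*I*sqrt(3)/12 + 7*(-1/7)))**2 = (-6 + (-7*I*sqrt(3)/12 - 1))**2 = (-6 + (-1 - 7*I*sqrt(3)/12))**2 = (-7 - 7*I*sqrt(3)/12)**2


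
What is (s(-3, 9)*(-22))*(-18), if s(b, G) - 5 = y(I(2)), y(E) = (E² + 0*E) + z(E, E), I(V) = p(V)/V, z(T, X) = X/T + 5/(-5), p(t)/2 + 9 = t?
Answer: 21384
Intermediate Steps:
p(t) = -18 + 2*t
z(T, X) = -1 + X/T (z(T, X) = X/T + 5*(-⅕) = X/T - 1 = -1 + X/T)
I(V) = (-18 + 2*V)/V
y(E) = E² (y(E) = (E² + 0*E) + (E - E)/E = (E² + 0) + 0/E = E² + 0 = E²)
s(b, G) = 54 (s(b, G) = 5 + (2 - 18/2)² = 5 + (2 - 18*½)² = 5 + (2 - 9)² = 5 + (-7)² = 5 + 49 = 54)
(s(-3, 9)*(-22))*(-18) = (54*(-22))*(-18) = -1188*(-18) = 21384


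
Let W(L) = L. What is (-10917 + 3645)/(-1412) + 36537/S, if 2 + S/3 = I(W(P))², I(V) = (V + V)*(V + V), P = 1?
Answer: 4324639/4942 ≈ 875.08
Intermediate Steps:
I(V) = 4*V² (I(V) = (2*V)*(2*V) = 4*V²)
S = 42 (S = -6 + 3*(4*1²)² = -6 + 3*(4*1)² = -6 + 3*4² = -6 + 3*16 = -6 + 48 = 42)
(-10917 + 3645)/(-1412) + 36537/S = (-10917 + 3645)/(-1412) + 36537/42 = -7272*(-1/1412) + 36537*(1/42) = 1818/353 + 12179/14 = 4324639/4942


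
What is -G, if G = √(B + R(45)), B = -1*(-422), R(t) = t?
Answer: -√467 ≈ -21.610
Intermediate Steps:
B = 422
G = √467 (G = √(422 + 45) = √467 ≈ 21.610)
-G = -√467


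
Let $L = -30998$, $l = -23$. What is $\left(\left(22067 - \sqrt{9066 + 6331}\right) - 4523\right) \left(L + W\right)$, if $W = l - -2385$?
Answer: $-502389984 + 28636 \sqrt{15397} \approx -4.9884 \cdot 10^{8}$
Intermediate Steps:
$W = 2362$ ($W = -23 - -2385 = -23 + 2385 = 2362$)
$\left(\left(22067 - \sqrt{9066 + 6331}\right) - 4523\right) \left(L + W\right) = \left(\left(22067 - \sqrt{9066 + 6331}\right) - 4523\right) \left(-30998 + 2362\right) = \left(\left(22067 - \sqrt{15397}\right) - 4523\right) \left(-28636\right) = \left(17544 - \sqrt{15397}\right) \left(-28636\right) = -502389984 + 28636 \sqrt{15397}$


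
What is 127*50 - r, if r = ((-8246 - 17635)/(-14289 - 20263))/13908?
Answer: 1017162498573/160183072 ≈ 6350.0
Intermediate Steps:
r = 8627/160183072 (r = -25881/(-34552)*(1/13908) = -25881*(-1/34552)*(1/13908) = (25881/34552)*(1/13908) = 8627/160183072 ≈ 5.3857e-5)
127*50 - r = 127*50 - 1*8627/160183072 = 6350 - 8627/160183072 = 1017162498573/160183072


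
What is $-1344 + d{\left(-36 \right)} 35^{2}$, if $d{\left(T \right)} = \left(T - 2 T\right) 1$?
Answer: $42756$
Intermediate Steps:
$d{\left(T \right)} = - T$ ($d{\left(T \right)} = - T 1 = - T$)
$-1344 + d{\left(-36 \right)} 35^{2} = -1344 + \left(-1\right) \left(-36\right) 35^{2} = -1344 + 36 \cdot 1225 = -1344 + 44100 = 42756$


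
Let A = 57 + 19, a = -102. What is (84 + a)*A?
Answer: -1368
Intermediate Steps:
A = 76
(84 + a)*A = (84 - 102)*76 = -18*76 = -1368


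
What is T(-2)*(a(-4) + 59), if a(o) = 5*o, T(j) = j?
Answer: -78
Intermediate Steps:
T(-2)*(a(-4) + 59) = -2*(5*(-4) + 59) = -2*(-20 + 59) = -2*39 = -78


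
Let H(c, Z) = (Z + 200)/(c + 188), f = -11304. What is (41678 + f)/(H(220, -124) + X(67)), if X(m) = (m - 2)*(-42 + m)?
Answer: 3098148/165769 ≈ 18.690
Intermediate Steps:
H(c, Z) = (200 + Z)/(188 + c)
X(m) = (-42 + m)*(-2 + m) (X(m) = (-2 + m)*(-42 + m) = (-42 + m)*(-2 + m))
(41678 + f)/(H(220, -124) + X(67)) = (41678 - 11304)/((200 - 124)/(188 + 220) + (84 + 67**2 - 44*67)) = 30374/(76/408 + (84 + 4489 - 2948)) = 30374/((1/408)*76 + 1625) = 30374/(19/102 + 1625) = 30374/(165769/102) = 30374*(102/165769) = 3098148/165769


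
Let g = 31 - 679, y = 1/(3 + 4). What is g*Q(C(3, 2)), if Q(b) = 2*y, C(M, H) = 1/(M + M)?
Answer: -1296/7 ≈ -185.14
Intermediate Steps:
y = ⅐ (y = 1/7 = ⅐ ≈ 0.14286)
C(M, H) = 1/(2*M)
g = -648
Q(b) = 2/7 (Q(b) = 2*(⅐) = 2/7)
g*Q(C(3, 2)) = -648*2/7 = -1296/7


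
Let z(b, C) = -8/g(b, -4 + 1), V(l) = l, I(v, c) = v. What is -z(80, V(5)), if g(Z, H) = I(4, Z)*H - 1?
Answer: -8/13 ≈ -0.61539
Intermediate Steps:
g(Z, H) = -1 + 4*H (g(Z, H) = 4*H - 1 = -1 + 4*H)
z(b, C) = 8/13 (z(b, C) = -8/(-1 + 4*(-4 + 1)) = -8/(-1 + 4*(-3)) = -8/(-1 - 12) = -8/(-13) = -8*(-1/13) = 8/13)
-z(80, V(5)) = -1*8/13 = -8/13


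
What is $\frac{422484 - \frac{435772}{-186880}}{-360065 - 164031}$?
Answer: $- \frac{19738561423}{24485765120} \approx -0.80612$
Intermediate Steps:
$\frac{422484 - \frac{435772}{-186880}}{-360065 - 164031} = \frac{422484 - - \frac{108943}{46720}}{-524096} = \left(422484 + \frac{108943}{46720}\right) \left(- \frac{1}{524096}\right) = \frac{19738561423}{46720} \left(- \frac{1}{524096}\right) = - \frac{19738561423}{24485765120}$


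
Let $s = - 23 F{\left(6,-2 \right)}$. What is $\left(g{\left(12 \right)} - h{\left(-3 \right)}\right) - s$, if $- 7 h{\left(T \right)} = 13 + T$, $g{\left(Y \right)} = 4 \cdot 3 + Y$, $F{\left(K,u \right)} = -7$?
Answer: $- \frac{949}{7} \approx -135.57$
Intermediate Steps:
$g{\left(Y \right)} = 12 + Y$
$s = 161$ ($s = \left(-23\right) \left(-7\right) = 161$)
$h{\left(T \right)} = - \frac{13}{7} - \frac{T}{7}$ ($h{\left(T \right)} = - \frac{13 + T}{7} = - \frac{13}{7} - \frac{T}{7}$)
$\left(g{\left(12 \right)} - h{\left(-3 \right)}\right) - s = \left(\left(12 + 12\right) - \left(- \frac{13}{7} - - \frac{3}{7}\right)\right) - 161 = \left(24 - \left(- \frac{13}{7} + \frac{3}{7}\right)\right) - 161 = \left(24 - - \frac{10}{7}\right) - 161 = \left(24 + \frac{10}{7}\right) - 161 = \frac{178}{7} - 161 = - \frac{949}{7}$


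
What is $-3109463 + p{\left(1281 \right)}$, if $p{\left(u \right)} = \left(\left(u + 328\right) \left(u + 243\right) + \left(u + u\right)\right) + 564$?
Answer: $-654221$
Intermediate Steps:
$p{\left(u \right)} = 564 + 2 u + \left(243 + u\right) \left(328 + u\right)$ ($p{\left(u \right)} = \left(\left(328 + u\right) \left(243 + u\right) + 2 u\right) + 564 = \left(\left(243 + u\right) \left(328 + u\right) + 2 u\right) + 564 = \left(2 u + \left(243 + u\right) \left(328 + u\right)\right) + 564 = 564 + 2 u + \left(243 + u\right) \left(328 + u\right)$)
$-3109463 + p{\left(1281 \right)} = -3109463 + \left(80268 + 1281^{2} + 573 \cdot 1281\right) = -3109463 + \left(80268 + 1640961 + 734013\right) = -3109463 + 2455242 = -654221$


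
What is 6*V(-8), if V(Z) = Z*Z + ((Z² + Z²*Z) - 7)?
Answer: -2346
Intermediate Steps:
V(Z) = -7 + Z³ + 2*Z² (V(Z) = Z² + ((Z² + Z³) - 7) = Z² + (-7 + Z² + Z³) = -7 + Z³ + 2*Z²)
6*V(-8) = 6*(-7 + (-8)³ + 2*(-8)²) = 6*(-7 - 512 + 2*64) = 6*(-7 - 512 + 128) = 6*(-391) = -2346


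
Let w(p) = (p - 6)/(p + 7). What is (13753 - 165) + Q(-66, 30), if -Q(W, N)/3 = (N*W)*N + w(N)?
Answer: 7096084/37 ≈ 1.9179e+5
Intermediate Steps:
w(p) = (-6 + p)/(7 + p)
Q(W, N) = -3*W*N**2 - 3*(-6 + N)/(7 + N) (Q(W, N) = -3*((N*W)*N + (-6 + N)/(7 + N)) = -3*(W*N**2 + (-6 + N)/(7 + N)) = -3*W*N**2 - 3*(-6 + N)/(7 + N))
(13753 - 165) + Q(-66, 30) = (13753 - 165) + 3*(6 - 1*30 - 1*(-66)*30**2*(7 + 30))/(7 + 30) = 13588 + 3*(6 - 30 - 1*(-66)*900*37)/37 = 13588 + 3*(1/37)*(6 - 30 + 2197800) = 13588 + 3*(1/37)*2197776 = 13588 + 6593328/37 = 7096084/37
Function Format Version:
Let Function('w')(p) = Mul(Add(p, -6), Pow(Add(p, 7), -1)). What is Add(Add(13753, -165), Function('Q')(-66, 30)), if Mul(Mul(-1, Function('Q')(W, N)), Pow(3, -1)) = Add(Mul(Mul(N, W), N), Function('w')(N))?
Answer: Rational(7096084, 37) ≈ 1.9179e+5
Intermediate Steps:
Function('w')(p) = Mul(Pow(Add(7, p), -1), Add(-6, p)) (Function('w')(p) = Mul(Add(-6, p), Pow(Add(7, p), -1)) = Mul(Pow(Add(7, p), -1), Add(-6, p)))
Function('Q')(W, N) = Add(Mul(-3, W, Pow(N, 2)), Mul(-3, Pow(Add(7, N), -1), Add(-6, N))) (Function('Q')(W, N) = Mul(-3, Add(Mul(Mul(N, W), N), Mul(Pow(Add(7, N), -1), Add(-6, N)))) = Mul(-3, Add(Mul(W, Pow(N, 2)), Mul(Pow(Add(7, N), -1), Add(-6, N)))) = Add(Mul(-3, W, Pow(N, 2)), Mul(-3, Pow(Add(7, N), -1), Add(-6, N))))
Add(Add(13753, -165), Function('Q')(-66, 30)) = Add(Add(13753, -165), Mul(3, Pow(Add(7, 30), -1), Add(6, Mul(-1, 30), Mul(-1, -66, Pow(30, 2), Add(7, 30))))) = Add(13588, Mul(3, Pow(37, -1), Add(6, -30, Mul(-1, -66, 900, 37)))) = Add(13588, Mul(3, Rational(1, 37), Add(6, -30, 2197800))) = Add(13588, Mul(3, Rational(1, 37), 2197776)) = Add(13588, Rational(6593328, 37)) = Rational(7096084, 37)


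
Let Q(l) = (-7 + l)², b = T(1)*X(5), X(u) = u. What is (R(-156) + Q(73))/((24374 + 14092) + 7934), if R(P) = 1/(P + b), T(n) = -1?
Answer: 140263/1494080 ≈ 0.093879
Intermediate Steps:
b = -5 (b = -1*5 = -5)
R(P) = 1/(-5 + P) (R(P) = 1/(P - 5) = 1/(-5 + P))
(R(-156) + Q(73))/((24374 + 14092) + 7934) = (1/(-5 - 156) + (-7 + 73)²)/((24374 + 14092) + 7934) = (1/(-161) + 66²)/(38466 + 7934) = (-1/161 + 4356)/46400 = (701315/161)*(1/46400) = 140263/1494080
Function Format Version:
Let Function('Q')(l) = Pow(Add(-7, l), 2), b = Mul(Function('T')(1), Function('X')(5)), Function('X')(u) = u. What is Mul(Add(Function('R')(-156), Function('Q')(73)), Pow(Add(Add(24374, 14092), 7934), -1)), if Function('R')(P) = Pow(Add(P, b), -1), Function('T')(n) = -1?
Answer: Rational(140263, 1494080) ≈ 0.093879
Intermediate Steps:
b = -5 (b = Mul(-1, 5) = -5)
Function('R')(P) = Pow(Add(-5, P), -1) (Function('R')(P) = Pow(Add(P, -5), -1) = Pow(Add(-5, P), -1))
Mul(Add(Function('R')(-156), Function('Q')(73)), Pow(Add(Add(24374, 14092), 7934), -1)) = Mul(Add(Pow(Add(-5, -156), -1), Pow(Add(-7, 73), 2)), Pow(Add(Add(24374, 14092), 7934), -1)) = Mul(Add(Pow(-161, -1), Pow(66, 2)), Pow(Add(38466, 7934), -1)) = Mul(Add(Rational(-1, 161), 4356), Pow(46400, -1)) = Mul(Rational(701315, 161), Rational(1, 46400)) = Rational(140263, 1494080)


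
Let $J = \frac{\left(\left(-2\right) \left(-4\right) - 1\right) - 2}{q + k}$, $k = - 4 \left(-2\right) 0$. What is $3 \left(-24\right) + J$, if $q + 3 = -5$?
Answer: $- \frac{581}{8} \approx -72.625$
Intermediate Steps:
$q = -8$ ($q = -3 - 5 = -8$)
$k = 0$ ($k = \left(-1\right) \left(-8\right) 0 = 8 \cdot 0 = 0$)
$J = - \frac{5}{8}$ ($J = \frac{\left(\left(-2\right) \left(-4\right) - 1\right) - 2}{-8 + 0} = \frac{\left(8 - 1\right) - 2}{-8} = \left(7 - 2\right) \left(- \frac{1}{8}\right) = 5 \left(- \frac{1}{8}\right) = - \frac{5}{8} \approx -0.625$)
$3 \left(-24\right) + J = 3 \left(-24\right) - \frac{5}{8} = -72 - \frac{5}{8} = - \frac{581}{8}$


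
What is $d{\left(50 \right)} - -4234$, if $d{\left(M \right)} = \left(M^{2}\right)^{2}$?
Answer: $6254234$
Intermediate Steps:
$d{\left(M \right)} = M^{4}$
$d{\left(50 \right)} - -4234 = 50^{4} - -4234 = 6250000 + 4234 = 6254234$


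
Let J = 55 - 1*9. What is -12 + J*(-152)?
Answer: -7004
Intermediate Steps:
J = 46 (J = 55 - 9 = 46)
-12 + J*(-152) = -12 + 46*(-152) = -12 - 6992 = -7004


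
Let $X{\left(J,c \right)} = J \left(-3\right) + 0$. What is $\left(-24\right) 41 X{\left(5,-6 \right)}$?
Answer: $14760$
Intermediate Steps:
$X{\left(J,c \right)} = - 3 J$ ($X{\left(J,c \right)} = - 3 J + 0 = - 3 J$)
$\left(-24\right) 41 X{\left(5,-6 \right)} = \left(-24\right) 41 \left(\left(-3\right) 5\right) = \left(-984\right) \left(-15\right) = 14760$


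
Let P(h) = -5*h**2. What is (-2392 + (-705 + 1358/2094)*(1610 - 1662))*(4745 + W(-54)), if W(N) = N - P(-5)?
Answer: 172621275008/1047 ≈ 1.6487e+8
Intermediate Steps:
W(N) = 125 + N (W(N) = N - (-5)*(-5)**2 = N - (-5)*25 = N - 1*(-125) = N + 125 = 125 + N)
(-2392 + (-705 + 1358/2094)*(1610 - 1662))*(4745 + W(-54)) = (-2392 + (-705 + 1358/2094)*(1610 - 1662))*(4745 + (125 - 54)) = (-2392 + (-705 + 1358*(1/2094))*(-52))*(4745 + 71) = (-2392 + (-705 + 679/1047)*(-52))*4816 = (-2392 - 737456/1047*(-52))*4816 = (-2392 + 38347712/1047)*4816 = (35843288/1047)*4816 = 172621275008/1047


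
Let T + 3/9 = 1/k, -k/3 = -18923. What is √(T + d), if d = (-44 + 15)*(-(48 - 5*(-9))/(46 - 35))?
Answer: √95478439137609/624459 ≈ 15.648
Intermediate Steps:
k = 56769 (k = -3*(-18923) = 56769)
T = -18922/56769 (T = -⅓ + 1/56769 = -18922/56769 ≈ -0.33332)
d = 2697/11 (d = -(-29)*(48 + 45)/11 = -(-29)*93*(1/11) = -(-29)*93/11 = -29*(-93/11) = 2697/11 ≈ 245.18)
√(T + d) = √(-18922/56769 + 2697/11) = √(152897851/624459) = √95478439137609/624459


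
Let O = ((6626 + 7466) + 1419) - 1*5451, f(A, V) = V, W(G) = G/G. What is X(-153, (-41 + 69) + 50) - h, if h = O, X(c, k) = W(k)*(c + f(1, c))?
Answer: -10366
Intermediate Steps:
W(G) = 1
O = 10060 (O = (14092 + 1419) - 5451 = 15511 - 5451 = 10060)
X(c, k) = 2*c (X(c, k) = 1*(c + c) = 1*(2*c) = 2*c)
h = 10060
X(-153, (-41 + 69) + 50) - h = 2*(-153) - 1*10060 = -306 - 10060 = -10366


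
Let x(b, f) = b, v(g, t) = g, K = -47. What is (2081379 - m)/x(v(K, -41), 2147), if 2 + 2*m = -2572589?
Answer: -6735349/94 ≈ -71653.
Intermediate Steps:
m = -2572591/2 (m = -1 + (1/2)*(-2572589) = -1 - 2572589/2 = -2572591/2 ≈ -1.2863e+6)
(2081379 - m)/x(v(K, -41), 2147) = (2081379 - 1*(-2572591/2))/(-47) = (2081379 + 2572591/2)*(-1/47) = (6735349/2)*(-1/47) = -6735349/94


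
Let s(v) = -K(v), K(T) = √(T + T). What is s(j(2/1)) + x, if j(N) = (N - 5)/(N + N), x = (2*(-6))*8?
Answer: -96 - I*√6/2 ≈ -96.0 - 1.2247*I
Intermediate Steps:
K(T) = √2*√T (K(T) = √(2*T) = √2*√T)
x = -96 (x = -12*8 = -96)
j(N) = (-5 + N)/(2*N) (j(N) = (-5 + N)/((2*N)) = (-5 + N)*(1/(2*N)) = (-5 + N)/(2*N))
s(v) = -√2*√v
s(j(2/1)) + x = -√2*√((-5 + 2/1)/(2*((2/1)))) - 96 = -√2*√((-5 + 2*1)/(2*((2*1)))) - 96 = -√2*√((½)*(-5 + 2)/2) - 96 = -√2*√((½)*(½)*(-3)) - 96 = -√2*√(-¾) - 96 = -√2*I*√3/2 - 96 = -I*√6/2 - 96 = -96 - I*√6/2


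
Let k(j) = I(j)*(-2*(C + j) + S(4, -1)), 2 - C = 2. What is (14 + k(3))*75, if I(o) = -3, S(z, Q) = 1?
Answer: 2175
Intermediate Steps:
C = 0 (C = 2 - 1*2 = 2 - 2 = 0)
k(j) = -3 + 6*j (k(j) = -3*(-2*(0 + j) + 1) = -3*(-2*j + 1) = -3*(1 - 2*j) = -3 + 6*j)
(14 + k(3))*75 = (14 + (-3 + 6*3))*75 = (14 + (-3 + 18))*75 = (14 + 15)*75 = 29*75 = 2175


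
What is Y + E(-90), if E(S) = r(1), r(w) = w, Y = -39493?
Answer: -39492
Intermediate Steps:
E(S) = 1
Y + E(-90) = -39493 + 1 = -39492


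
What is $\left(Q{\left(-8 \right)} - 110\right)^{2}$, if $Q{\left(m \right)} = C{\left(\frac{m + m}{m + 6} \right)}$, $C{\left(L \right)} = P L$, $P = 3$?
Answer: $7396$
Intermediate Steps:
$C{\left(L \right)} = 3 L$
$Q{\left(m \right)} = \frac{6 m}{6 + m}$ ($Q{\left(m \right)} = 3 \frac{m + m}{m + 6} = 3 \frac{2 m}{6 + m} = \frac{6 m}{6 + m}$)
$\left(Q{\left(-8 \right)} - 110\right)^{2} = \left(6 \left(-8\right) \frac{1}{6 - 8} - 110\right)^{2} = \left(6 \left(-8\right) \frac{1}{-2} - 110\right)^{2} = \left(6 \left(-8\right) \left(- \frac{1}{2}\right) - 110\right)^{2} = \left(24 - 110\right)^{2} = \left(-86\right)^{2} = 7396$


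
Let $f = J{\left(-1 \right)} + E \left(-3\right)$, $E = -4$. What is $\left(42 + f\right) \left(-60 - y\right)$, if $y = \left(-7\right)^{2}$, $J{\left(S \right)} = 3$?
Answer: $-6213$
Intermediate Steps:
$y = 49$
$f = 15$ ($f = 3 - -12 = 3 + 12 = 15$)
$\left(42 + f\right) \left(-60 - y\right) = \left(42 + 15\right) \left(-60 - 49\right) = 57 \left(-60 - 49\right) = 57 \left(-109\right) = -6213$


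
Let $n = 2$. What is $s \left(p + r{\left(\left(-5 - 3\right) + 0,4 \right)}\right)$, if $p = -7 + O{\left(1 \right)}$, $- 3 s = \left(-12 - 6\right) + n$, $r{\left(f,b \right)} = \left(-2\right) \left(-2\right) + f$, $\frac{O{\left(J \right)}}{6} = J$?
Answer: $- \frac{80}{3} \approx -26.667$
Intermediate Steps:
$O{\left(J \right)} = 6 J$
$r{\left(f,b \right)} = 4 + f$
$s = \frac{16}{3}$ ($s = - \frac{\left(-12 - 6\right) + 2}{3} = - \frac{-18 + 2}{3} = \left(- \frac{1}{3}\right) \left(-16\right) = \frac{16}{3} \approx 5.3333$)
$p = -1$ ($p = -7 + 6 \cdot 1 = -7 + 6 = -1$)
$s \left(p + r{\left(\left(-5 - 3\right) + 0,4 \right)}\right) = \frac{16 \left(-1 + \left(4 + \left(\left(-5 - 3\right) + 0\right)\right)\right)}{3} = \frac{16 \left(-1 + \left(4 + \left(-8 + 0\right)\right)\right)}{3} = \frac{16 \left(-1 + \left(4 - 8\right)\right)}{3} = \frac{16 \left(-1 - 4\right)}{3} = \frac{16}{3} \left(-5\right) = - \frac{80}{3}$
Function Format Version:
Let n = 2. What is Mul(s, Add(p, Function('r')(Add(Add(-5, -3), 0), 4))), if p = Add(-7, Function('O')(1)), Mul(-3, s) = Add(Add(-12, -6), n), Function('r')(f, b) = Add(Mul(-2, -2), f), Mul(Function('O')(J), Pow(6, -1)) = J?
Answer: Rational(-80, 3) ≈ -26.667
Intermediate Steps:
Function('O')(J) = Mul(6, J)
Function('r')(f, b) = Add(4, f)
s = Rational(16, 3) (s = Mul(Rational(-1, 3), Add(Add(-12, -6), 2)) = Mul(Rational(-1, 3), Add(-18, 2)) = Mul(Rational(-1, 3), -16) = Rational(16, 3) ≈ 5.3333)
p = -1 (p = Add(-7, Mul(6, 1)) = Add(-7, 6) = -1)
Mul(s, Add(p, Function('r')(Add(Add(-5, -3), 0), 4))) = Mul(Rational(16, 3), Add(-1, Add(4, Add(Add(-5, -3), 0)))) = Mul(Rational(16, 3), Add(-1, Add(4, Add(-8, 0)))) = Mul(Rational(16, 3), Add(-1, Add(4, -8))) = Mul(Rational(16, 3), Add(-1, -4)) = Mul(Rational(16, 3), -5) = Rational(-80, 3)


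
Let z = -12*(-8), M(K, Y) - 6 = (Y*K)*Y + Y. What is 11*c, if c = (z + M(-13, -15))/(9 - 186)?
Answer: 10406/59 ≈ 176.37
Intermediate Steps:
M(K, Y) = 6 + Y + K*Y² (M(K, Y) = 6 + ((Y*K)*Y + Y) = 6 + ((K*Y)*Y + Y) = 6 + (K*Y² + Y) = 6 + (Y + K*Y²) = 6 + Y + K*Y²)
z = 96
c = 946/59 (c = (96 + (6 - 15 - 13*(-15)²))/(9 - 186) = (96 + (6 - 15 - 13*225))/(-177) = (96 + (6 - 15 - 2925))*(-1/177) = (96 - 2934)*(-1/177) = -2838*(-1/177) = 946/59 ≈ 16.034)
11*c = 11*(946/59) = 10406/59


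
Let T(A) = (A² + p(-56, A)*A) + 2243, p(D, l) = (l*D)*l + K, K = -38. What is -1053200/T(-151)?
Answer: -526600/96418019 ≈ -0.0054616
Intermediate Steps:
p(D, l) = -38 + D*l² (p(D, l) = (l*D)*l - 38 = (D*l)*l - 38 = D*l² - 38 = -38 + D*l²)
T(A) = 2243 + A² + A*(-38 - 56*A²) (T(A) = (A² + (-38 - 56*A²)*A) + 2243 = (A² + A*(-38 - 56*A²)) + 2243 = 2243 + A² + A*(-38 - 56*A²))
-1053200/T(-151) = -1053200/(2243 + (-151)² - 56*(-151)³ - 38*(-151)) = -1053200/(2243 + 22801 - 56*(-3442951) + 5738) = -1053200/(2243 + 22801 + 192805256 + 5738) = -1053200/192836038 = -1053200*1/192836038 = -526600/96418019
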